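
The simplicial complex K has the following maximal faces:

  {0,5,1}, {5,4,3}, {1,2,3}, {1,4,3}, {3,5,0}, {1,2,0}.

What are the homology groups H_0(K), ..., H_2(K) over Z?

H_0 = Z,  H_1 = Z,  H_2 = 0.

Order the vertices as 0 < 1 < 2 < 3 < 4 < 5. Listing each simplex with vertices in this order, K has dimension 2 with simplices:

  0-simplices (6): [0], [1], [2], [3], [4], [5]
  1-simplices (12): [0,1], [0,2], [0,3], [0,5], [1,2], [1,3], [1,4], [1,5], [2,3], [3,4], [3,5], [4,5]
  2-simplices (6): [0,1,2], [0,1,5], [0,3,5], [1,2,3], [1,3,4], [3,4,5]

so the chain groups are C_0 ≅ Z^6, C_1 ≅ Z^12, C_2 ≅ Z^6.

The boundary map ∂_1: C_1 → C_0 sends each edge [p,q] (with p < q) to q − p.
This gives a 6×12 integer matrix of rank 5; reducing to Smith normal form yields diagonal entries (1,1,1,1,1).

Boundary ∂_2: C_2 → C_1 sends each 2-simplex [p,q,r] to [q,r] − [p,r] + [p,q]. For instance
  ∂[1,3,4] = [3,4] − [1,4] + [1,3],
  ∂[3,4,5] = [4,5] − [3,5] + [3,4].
This gives a 12×6 integer matrix of rank 6; reducing to Smith normal form yields diagonal entries (1,1,1,1,1,1).

Reading off H_k = ker ∂_k / im ∂_{k+1}:

  H_0: rank C_0 − rank ∂_1 = 6 − 5 = 1, and the invariant factors of ∂_1 are all 1, so H_0 = Z.
  H_1: rank ker ∂_1 − rank ∂_2 = (12 − 5) − 6 = 1, and the invariant factors of ∂_2 are all 1, so H_1 = Z.
  H_2: rank ker ∂_2 − rank ∂_3 = (6 − 6) − 0 = 0, and there is no ∂_3, so H_2 = 0.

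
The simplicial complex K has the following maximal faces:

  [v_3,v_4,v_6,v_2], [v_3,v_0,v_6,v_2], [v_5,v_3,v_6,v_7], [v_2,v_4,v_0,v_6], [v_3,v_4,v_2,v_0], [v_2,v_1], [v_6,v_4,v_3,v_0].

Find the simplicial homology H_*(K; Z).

We work with the vertex ordering v_0 < v_1 < v_2 < v_3 < v_4 < v_5 < v_6 < v_7. The simplices of K, each written with vertices in increasing order, are:

  0-simplices (8): [v_0], [v_1], [v_2], [v_3], [v_4], [v_5], [v_6], [v_7]
  1-simplices (16): (16 of them)
  2-simplices (14): (14 of them)
  3-simplices (6): [v_0,v_2,v_3,v_4], [v_0,v_2,v_3,v_6], [v_0,v_2,v_4,v_6], [v_0,v_3,v_4,v_6], [v_2,v_3,v_4,v_6], [v_3,v_5,v_6,v_7]

Hence C_0 ≅ Z^8, C_1 ≅ Z^16, C_2 ≅ Z^14, C_3 ≅ Z^6.

The boundary map ∂_1: C_1 → C_0 maps an edge to its endpoints' difference, ∂[p,q] = q − p. For instance
  ∂[v_1,v_2] = [v_2] − [v_1].
As a 8×16 matrix over Z this has rank 7, with invariant factors (1,1,1,1,1,1,1).

∂_2: C_2 → C_1 maps a triangle to the signed sum of its edges. For instance
  ∂[v_3,v_6,v_7] = [v_6,v_7] − [v_3,v_7] + [v_3,v_6],
  ∂[v_5,v_6,v_7] = [v_6,v_7] − [v_5,v_7] + [v_5,v_6].
The resulting 16×14 matrix has rank 9, and its Smith normal form has invariant factors (1,1,1,1,1,1,1,1,1).

The boundary map ∂_3: C_3 → C_2 sends each 3-simplex σ to the alternating sum Σ_i (−1)^i (σ with its i-th vertex removed). For instance
  ∂[v_2,v_3,v_4,v_6] = [v_3,v_4,v_6] − [v_2,v_4,v_6] + [v_2,v_3,v_6] − [v_2,v_3,v_4],
  ∂[v_0,v_2,v_3,v_6] = [v_2,v_3,v_6] − [v_0,v_3,v_6] + [v_0,v_2,v_6] − [v_0,v_2,v_3].
The 14×6 boundary matrix has rank 5 and Smith normal form diag(1,1,1,1,1).

Computing H_k = (kernel of ∂_k) / (image of ∂_{k+1}):

  H_0: rank C_0 − rank ∂_1 = 8 − 7 = 1, and the invariant factors of ∂_1 are all 1, so H_0 ≅ Z.
  H_1: rank ker ∂_1 − rank ∂_2 = (16 − 7) − 9 = 0, and the invariant factors of ∂_2 are all 1, so H_1 ≅ 0.
  H_2: rank ker ∂_2 − rank ∂_3 = (14 − 9) − 5 = 0, and the invariant factors of ∂_3 are all 1, so H_2 ≅ 0.
  H_3: rank ker ∂_3 − rank ∂_4 = (6 − 5) − 0 = 1, and there is no ∂_4, so H_3 ≅ Z.

H_0 ≅ Z,  H_1 = 0,  H_2 = 0,  H_3 ≅ Z.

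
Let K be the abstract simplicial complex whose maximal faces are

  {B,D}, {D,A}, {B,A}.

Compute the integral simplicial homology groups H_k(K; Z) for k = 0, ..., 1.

H_0 ≅ Z,  H_1 ≅ Z.

K has 3 vertices, 3 edges.
rank ∂_0 = 0, rank ∂_1 = 2 ⇒ b_0 = 3 − 0 − 2 = 1; all invariant factors of ∂_1 are 1 so no torsion. So H_0 ≅ Z.
rank ∂_1 = 2, rank ∂_2 = 0 ⇒ b_1 = 3 − 2 − 0 = 1. So H_1 ≅ Z.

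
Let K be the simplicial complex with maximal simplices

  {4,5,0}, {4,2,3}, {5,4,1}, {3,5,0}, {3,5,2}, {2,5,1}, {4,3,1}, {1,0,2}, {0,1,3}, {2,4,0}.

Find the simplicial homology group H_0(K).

H_0 ≅ Z.

Fix the vertex order 0 < 1 < 2 < 3 < 4 < 5 and write every simplex with vertices in increasing order. Then dim K = 2 and the simplices of K are:

  0-simplices (6): [0], [1], [2], [3], [4], [5]
  1-simplices (15): [0,1], [0,2], [0,3], [0,4], [0,5], [1,2], [1,3], [1,4], [1,5], [2,3], [2,4], [2,5], [3,4], [3,5], [4,5]
  2-simplices (10): [0,1,2], [0,1,3], [0,2,4], [0,3,5], [0,4,5], [1,2,5], [1,3,4], [1,4,5], [2,3,4], [2,3,5]

Hence C_0 ≅ Z^6, C_1 ≅ Z^15, C_2 ≅ Z^10.

Boundary ∂_1: C_1 → C_0 sends each edge [p,q] (with p < q) to q − p. For instance
  ∂[2,4] = [4] − [2].
This gives a 6×15 integer matrix of rank 5; reducing to Smith normal form yields diagonal entries (1,1,1,1,1).

The boundary map ∂_2: C_2 → C_1 acts by ∂[p,q,r] = [q,r] − [p,r] + [p,q]. For instance
  ∂[2,3,5] = [3,5] − [2,5] + [2,3],
  ∂[1,4,5] = [4,5] − [1,5] + [1,4].
The resulting 15×10 matrix has rank 10, and its Smith normal form has invariant factors (1,1,1,1,1,1,1,1,1,2).

Computing H_k = (kernel of ∂_k) / (image of ∂_{k+1}):

  H_0: rank C_0 − rank ∂_1 = 6 − 5 = 1, and the invariant factors of ∂_1 are all 1, so H_0 = Z.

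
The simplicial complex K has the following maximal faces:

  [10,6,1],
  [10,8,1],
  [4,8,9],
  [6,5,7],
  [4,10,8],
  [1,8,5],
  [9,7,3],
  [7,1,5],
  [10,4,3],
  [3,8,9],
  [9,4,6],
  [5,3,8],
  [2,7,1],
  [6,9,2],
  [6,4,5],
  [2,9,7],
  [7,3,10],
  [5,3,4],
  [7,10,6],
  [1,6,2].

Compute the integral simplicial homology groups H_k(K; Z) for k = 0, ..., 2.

H_0 ≅ Z,  H_1 ≅ Z ⊕ Z/2Z,  H_2 = 0.

Take the total order 1 < 2 < 3 < 4 < 5 < 6 < 7 < 8 < 9 < 10 on the vertex set. Then K (dimension 2) consists of the simplices:

  0-simplices (10): [1], [2], [3], [4], [5], [6], [7], [8], [9], [10]
  1-simplices (30): (30 of them)
  2-simplices (20): (20 of them)

so the chain groups are C_0 ≅ Z^10, C_1 ≅ Z^30, C_2 ≅ Z^20.

∂_1: C_1 → C_0 maps an edge to its endpoints' difference, ∂[p,q] = q − p. For instance
  ∂[7,9] = [9] − [7].
This gives a 10×30 integer matrix of rank 9; reducing to Smith normal form yields diagonal entries (1,1,1,1,1,1,1,1,1).

∂_2: C_2 → C_1 maps a triangle to the signed sum of its edges. For instance
  ∂[3,4,10] = [4,10] − [3,10] + [3,4],
  ∂[5,6,7] = [6,7] − [5,7] + [5,6].
The 30×20 boundary matrix has rank 20 and Smith normal form diag(1,1,1,1,1,1,1,1,1,1,1,1,1,1,1,1,1,1,1,2).

From H_k ≅ ker(∂_k) / im(∂_{k+1}) we obtain:

  H_0: rank C_0 − rank ∂_1 = 10 − 9 = 1, and the invariant factors of ∂_1 are all 1, so H_0 = Z.
  H_1: rank ker ∂_1 − rank ∂_2 = (30 − 9) − 20 = 1, and ∂_2 has invariant factor 2 > 1, so H_1 = Z ⊕ Z/2Z.
  H_2: rank ker ∂_2 − rank ∂_3 = (20 − 20) − 0 = 0, and there is no ∂_3, so H_2 = 0.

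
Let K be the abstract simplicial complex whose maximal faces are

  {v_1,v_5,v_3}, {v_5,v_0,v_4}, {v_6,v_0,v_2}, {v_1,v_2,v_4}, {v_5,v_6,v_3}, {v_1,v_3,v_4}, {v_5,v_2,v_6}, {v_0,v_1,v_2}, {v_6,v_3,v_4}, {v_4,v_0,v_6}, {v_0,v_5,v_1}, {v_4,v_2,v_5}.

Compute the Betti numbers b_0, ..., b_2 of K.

b_0 = 1, b_1 = 0, b_2 = 0.

K has 7 vertices, 18 edges, 12 triangles.
rank ∂_0 = 0, rank ∂_1 = 6 ⇒ b_0 = 7 − 0 − 6 = 1; all invariant factors of ∂_1 are 1 so no torsion. So H_0 ≅ Z.
rank ∂_1 = 6, rank ∂_2 = 12 ⇒ b_1 = 18 − 6 − 12 = 0; ∂_2 has invariant factor(s) [2] giving torsion. So H_1 ≅ Z_2.
rank ∂_2 = 12, rank ∂_3 = 0 ⇒ b_2 = 12 − 12 − 0 = 0. So H_2 ≅ 0.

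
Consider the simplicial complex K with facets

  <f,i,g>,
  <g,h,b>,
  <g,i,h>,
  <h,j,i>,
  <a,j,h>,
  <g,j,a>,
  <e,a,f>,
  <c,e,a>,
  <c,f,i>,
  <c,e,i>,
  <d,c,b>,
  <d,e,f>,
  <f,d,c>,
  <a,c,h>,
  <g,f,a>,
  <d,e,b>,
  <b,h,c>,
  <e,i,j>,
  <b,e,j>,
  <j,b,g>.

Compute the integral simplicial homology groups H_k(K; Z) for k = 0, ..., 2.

We work with the vertex ordering a < b < c < d < e < f < g < h < i < j. The simplices of K, each written with vertices in increasing order, are:

  0-simplices (10): a, b, c, d, e, f, g, h, i, j
  1-simplices (30): ac, ae, af, ag, ah, aj, bc, bd, be, bg, bh, bj, cd, ce, cf, ch, ci, de, df, ef, ei, ej, fg, fi, gh, gi, gj, hi, hj, ij
  2-simplices (20): ace, ach, aef, afg, agj, ahj, bcd, bch, bde, bej, bgh, bgj, cdf, cei, cfi, def, eij, fgi, ghi, hij

so the chain groups are C_0 ≅ Z^10, C_1 ≅ Z^30, C_2 ≅ Z^20.

Boundary ∂_1: C_1 → C_0 is given by ∂[p,q] = [q] − [p].
The 10×30 boundary matrix has rank 9 and Smith normal form diag(1,1,1,1,1,1,1,1,1).

Boundary ∂_2: C_2 → C_1 sends each 2-simplex [p,q,r] to [q,r] − [p,r] + [p,q]. For instance
  ∂ghi = hi − gi + gh,
  ∂bej = ej − bj + be.
As a 30×20 matrix over Z this has rank 20, with invariant factors (1,1,1,1,1,1,1,1,1,1,1,1,1,1,1,1,1,1,1,2).

Computing H_k = (kernel of ∂_k) / (image of ∂_{k+1}):

  H_0: rank C_0 − rank ∂_1 = 10 − 9 = 1, and the invariant factors of ∂_1 are all 1, so H_0 = Z.
  H_1: rank ker ∂_1 − rank ∂_2 = (30 − 9) − 20 = 1, and ∂_2 has invariant factor 2 > 1, so H_1 = Z ⊕ Z/2Z.
  H_2: rank ker ∂_2 − rank ∂_3 = (20 − 20) − 0 = 0, and there is no ∂_3, so H_2 = 0.

As a check, the Euler characteristic is 10 − 30 + 20 = 0, which agrees with 1 − 1 + 0 = 0.

H_0 = Z,  H_1 = Z ⊕ Z/2Z,  H_2 = 0.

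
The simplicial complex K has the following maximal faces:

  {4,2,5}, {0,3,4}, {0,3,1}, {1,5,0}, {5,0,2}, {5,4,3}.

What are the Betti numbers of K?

b_0 = 1, b_1 = 1, b_2 = 0.

Fix the vertex order 0 < 1 < 2 < 3 < 4 < 5 and write every simplex with vertices in increasing order. Then dim K = 2 and the simplices of K are:

  0-simplices (6): [0], [1], [2], [3], [4], [5]
  1-simplices (12): [0,1], [0,2], [0,3], [0,4], [0,5], [1,3], [1,5], [2,4], [2,5], [3,4], [3,5], [4,5]
  2-simplices (6): [0,1,3], [0,1,5], [0,2,5], [0,3,4], [2,4,5], [3,4,5]

Hence C_0 ≅ Z^6, C_1 ≅ Z^12, C_2 ≅ Z^6.

Boundary ∂_1: C_1 → C_0 sends each edge [p,q] (with p < q) to q − p. For instance
  ∂[0,4] = [4] − [0].
The 6×12 boundary matrix has rank 5 and Smith normal form diag(1,1,1,1,1).

The boundary map ∂_2: C_2 → C_1 sends each 2-simplex [p,q,r] to [q,r] − [p,r] + [p,q]. For instance
  ∂[0,1,3] = [1,3] − [0,3] + [0,1],
  ∂[0,2,5] = [2,5] − [0,5] + [0,2].
This gives a 12×6 integer matrix of rank 6; reducing to Smith normal form yields diagonal entries (1,1,1,1,1,1).

Reading off H_k = ker ∂_k / im ∂_{k+1}:

  H_0: rank C_0 − rank ∂_1 = 6 − 5 = 1, and the invariant factors of ∂_1 are all 1, so H_0 = Z.
  H_1: rank ker ∂_1 − rank ∂_2 = (12 − 5) − 6 = 1, and the invariant factors of ∂_2 are all 1, so H_1 = Z.
  H_2: rank ker ∂_2 − rank ∂_3 = (6 − 6) − 0 = 0, and there is no ∂_3, so H_2 = 0.

As a check, the Euler characteristic is 6 − 12 + 6 = 0, which agrees with 1 − 1 + 0 = 0.

Hence the Betti numbers are b_0 = 1, b_1 = 1, b_2 = 0.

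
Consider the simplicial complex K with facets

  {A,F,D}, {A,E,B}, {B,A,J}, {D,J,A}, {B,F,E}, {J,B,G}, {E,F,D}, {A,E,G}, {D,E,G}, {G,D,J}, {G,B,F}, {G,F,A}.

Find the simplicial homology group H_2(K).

We work with the vertex ordering A < B < D < E < F < G < J. The simplices of K, each written with vertices in increasing order, are:

  0-simplices (7): A, B, D, E, F, G, J
  1-simplices (18): AB, AD, AE, AF, AG, AJ, BE, BF, BG, BJ, DE, DF, DG, DJ, EF, EG, FG, GJ
  2-simplices (12): ABE, ABJ, ADF, ADJ, AEG, AFG, BEF, BFG, BGJ, DEF, DEG, DGJ

so the chain groups are C_0 ≅ Z^7, C_1 ≅ Z^18, C_2 ≅ Z^12.

The boundary map ∂_1: C_1 → C_0 sends each edge [p,q] (with p < q) to q − p. For instance
  ∂EF = F − E.
The 7×18 boundary matrix has rank 6 and Smith normal form diag(1,1,1,1,1,1).

∂_2: C_2 → C_1 acts by ∂[p,q,r] = [q,r] − [p,r] + [p,q]. For instance
  ∂ADF = DF − AF + AD,
  ∂ABE = BE − AE + AB.
As a 18×12 matrix over Z this has rank 12, with invariant factors (1,1,1,1,1,1,1,1,1,1,1,2).

Now H_k = ker ∂_k / im ∂_{k+1}, so:

  H_2: rank ker ∂_2 − rank ∂_3 = (12 − 12) − 0 = 0, and there is no ∂_3, so H_2 = 0.

(K is a triangulation of the real projective plane RP^2.)

H_2 = 0.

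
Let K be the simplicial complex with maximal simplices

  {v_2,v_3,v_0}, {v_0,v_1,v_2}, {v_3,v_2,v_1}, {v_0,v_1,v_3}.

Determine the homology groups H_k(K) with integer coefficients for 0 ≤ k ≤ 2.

Take the total order v_0 < v_1 < v_2 < v_3 on the vertex set. Then K (dimension 2) consists of the simplices:

  0-simplices (4): [v_0], [v_1], [v_2], [v_3]
  1-simplices (6): [v_0,v_1], [v_0,v_2], [v_0,v_3], [v_1,v_2], [v_1,v_3], [v_2,v_3]
  2-simplices (4): [v_0,v_1,v_2], [v_0,v_1,v_3], [v_0,v_2,v_3], [v_1,v_2,v_3]

Hence C_0 ≅ Z^4, C_1 ≅ Z^6, C_2 ≅ Z^4.

The boundary map ∂_1: C_1 → C_0 sends each edge [p,q] (with p < q) to q − p. For instance
  ∂[v_1,v_3] = [v_3] − [v_1].
This gives a 4×6 integer matrix of rank 3; reducing to Smith normal form yields diagonal entries (1,1,1).

The boundary map ∂_2: C_2 → C_1 acts by ∂[p,q,r] = [q,r] − [p,r] + [p,q]. For instance
  ∂[v_0,v_2,v_3] = [v_2,v_3] − [v_0,v_3] + [v_0,v_2],
  ∂[v_1,v_2,v_3] = [v_2,v_3] − [v_1,v_3] + [v_1,v_2].
This gives a 6×4 integer matrix of rank 3; reducing to Smith normal form yields diagonal entries (1,1,1).

Computing H_k = (kernel of ∂_k) / (image of ∂_{k+1}):

  H_0: rank C_0 − rank ∂_1 = 4 − 3 = 1, and the invariant factors of ∂_1 are all 1, so H_0 ≅ Z.
  H_1: rank ker ∂_1 − rank ∂_2 = (6 − 3) − 3 = 0, and the invariant factors of ∂_2 are all 1, so H_1 ≅ 0.
  H_2: rank ker ∂_2 − rank ∂_3 = (4 − 3) − 0 = 1, and there is no ∂_3, so H_2 ≅ Z.

As a check, the Euler characteristic is 4 − 6 + 4 = 2, which agrees with 1 − 0 + 1 = 2.

H_0 ≅ Z,  H_1 = 0,  H_2 ≅ Z.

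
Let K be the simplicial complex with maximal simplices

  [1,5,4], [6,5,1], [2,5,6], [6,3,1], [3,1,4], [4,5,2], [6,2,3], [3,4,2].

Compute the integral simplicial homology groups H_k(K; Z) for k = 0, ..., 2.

We work with the vertex ordering 1 < 2 < 3 < 4 < 5 < 6. The simplices of K, each written with vertices in increasing order, are:

  0-simplices (6): [1], [2], [3], [4], [5], [6]
  1-simplices (12): [1,3], [1,4], [1,5], [1,6], [2,3], [2,4], [2,5], [2,6], [3,4], [3,6], [4,5], [5,6]
  2-simplices (8): [1,3,4], [1,3,6], [1,4,5], [1,5,6], [2,3,4], [2,3,6], [2,4,5], [2,5,6]

so the chain groups are C_0 ≅ Z^6, C_1 ≅ Z^12, C_2 ≅ Z^8.

Boundary ∂_1: C_1 → C_0 sends each edge [p,q] (with p < q) to q − p.
The resulting 6×12 matrix has rank 5, and its Smith normal form has invariant factors (1,1,1,1,1).

The boundary map ∂_2: C_2 → C_1 acts by ∂[p,q,r] = [q,r] − [p,r] + [p,q]. For instance
  ∂[1,3,4] = [3,4] − [1,4] + [1,3],
  ∂[2,3,4] = [3,4] − [2,4] + [2,3].
This gives a 12×8 integer matrix of rank 7; reducing to Smith normal form yields diagonal entries (1,1,1,1,1,1,1).

From H_k ≅ ker(∂_k) / im(∂_{k+1}) we obtain:

  H_0: rank C_0 − rank ∂_1 = 6 − 5 = 1, and the invariant factors of ∂_1 are all 1, so H_0 ≅ Z.
  H_1: rank ker ∂_1 − rank ∂_2 = (12 − 5) − 7 = 0, and the invariant factors of ∂_2 are all 1, so H_1 ≅ 0.
  H_2: rank ker ∂_2 − rank ∂_3 = (8 − 7) − 0 = 1, and there is no ∂_3, so H_2 ≅ Z.

H_0 ≅ Z,  H_1 = 0,  H_2 ≅ Z.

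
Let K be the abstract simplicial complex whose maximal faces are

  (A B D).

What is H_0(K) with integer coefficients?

H_0 ≅ Z.

K has 3 vertices, 3 edges, 1 triangle.
rank ∂_0 = 0, rank ∂_1 = 2 ⇒ b_0 = 3 − 0 − 2 = 1; all invariant factors of ∂_1 are 1 so no torsion. So H_0 ≅ Z.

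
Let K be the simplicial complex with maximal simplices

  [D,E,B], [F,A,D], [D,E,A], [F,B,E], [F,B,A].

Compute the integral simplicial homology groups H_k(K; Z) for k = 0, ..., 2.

H_0 = Z,  H_1 = Z,  H_2 = 0.

We work with the vertex ordering A < B < D < E < F. The simplices of K, each written with vertices in increasing order, are:

  0-simplices (5): A, B, D, E, F
  1-simplices (10): AB, AD, AE, AF, BD, BE, BF, DE, DF, EF
  2-simplices (5): ABF, ADE, ADF, BDE, BEF

so the chain groups are C_0 ≅ Z^5, C_1 ≅ Z^10, C_2 ≅ Z^5.

Boundary ∂_1: C_1 → C_0 is given by ∂[p,q] = [q] − [p]. For instance
  ∂AB = B − A.
The 5×10 boundary matrix has rank 4 and Smith normal form diag(1,1,1,1).

∂_2: C_2 → C_1 maps a triangle to the signed sum of its edges. For instance
  ∂BDE = DE − BE + BD,
  ∂ABF = BF − AF + AB.
As a 10×5 matrix over Z this has rank 5, with invariant factors (1,1,1,1,1).

Computing H_k = (kernel of ∂_k) / (image of ∂_{k+1}):

  H_0: rank C_0 − rank ∂_1 = 5 − 4 = 1, and the invariant factors of ∂_1 are all 1, so H_0 ≅ Z.
  H_1: rank ker ∂_1 − rank ∂_2 = (10 − 4) − 5 = 1, and the invariant factors of ∂_2 are all 1, so H_1 ≅ Z.
  H_2: rank ker ∂_2 − rank ∂_3 = (5 − 5) − 0 = 0, and there is no ∂_3, so H_2 ≅ 0.

As a check, the Euler characteristic is 5 − 10 + 5 = 0, which agrees with 1 − 1 + 0 = 0.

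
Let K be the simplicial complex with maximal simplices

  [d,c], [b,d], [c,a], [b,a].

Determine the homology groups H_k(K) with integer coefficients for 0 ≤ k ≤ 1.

Take the total order a < b < c < d on the vertex set. Then K (dimension 1) consists of the simplices:

  0-simplices (4): a, b, c, d
  1-simplices (4): ab, ac, bd, cd

Hence C_0 ≅ Z^4, C_1 ≅ Z^4.

∂_1: C_1 → C_0 is given by ∂[p,q] = [q] − [p]. For instance
  ∂ac = c − a.
The 4×4 boundary matrix has rank 3 and Smith normal form diag(1,1,1).

Computing H_k = (kernel of ∂_k) / (image of ∂_{k+1}):

  H_0: rank C_0 − rank ∂_1 = 4 − 3 = 1, and the invariant factors of ∂_1 are all 1, so H_0 ≅ Z.
  H_1: rank ker ∂_1 − rank ∂_2 = (4 − 3) − 0 = 1, and there is no ∂_2, so H_1 ≅ Z.

As a check, the Euler characteristic is 4 − 4 = 0, which agrees with 1 − 1 = 0.

H_0 ≅ Z,  H_1 ≅ Z.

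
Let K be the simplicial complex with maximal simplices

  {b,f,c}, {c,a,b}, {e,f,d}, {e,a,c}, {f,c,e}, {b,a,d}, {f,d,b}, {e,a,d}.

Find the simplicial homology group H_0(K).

Order the vertices as a < b < c < d < e < f. Listing each simplex with vertices in this order, K has dimension 2 with simplices:

  0-simplices (6): a, b, c, d, e, f
  1-simplices (12): ab, ac, ad, ae, bc, bd, bf, ce, cf, de, df, ef
  2-simplices (8): abc, abd, ace, ade, bcf, bdf, cef, def

Hence C_0 ≅ Z^6, C_1 ≅ Z^12, C_2 ≅ Z^8.

Boundary ∂_1: C_1 → C_0 is given by ∂[p,q] = [q] − [p].
The resulting 6×12 matrix has rank 5, and its Smith normal form has invariant factors (1,1,1,1,1).

Boundary ∂_2: C_2 → C_1 acts by ∂[p,q,r] = [q,r] − [p,r] + [p,q]. For instance
  ∂bcf = cf − bf + bc,
  ∂abd = bd − ad + ab.
The resulting 12×8 matrix has rank 7, and its Smith normal form has invariant factors (1,1,1,1,1,1,1).

From H_k ≅ ker(∂_k) / im(∂_{k+1}) we obtain:

  H_0: rank C_0 − rank ∂_1 = 6 − 5 = 1, and the invariant factors of ∂_1 are all 1, so H_0 = Z.

H_0 ≅ Z.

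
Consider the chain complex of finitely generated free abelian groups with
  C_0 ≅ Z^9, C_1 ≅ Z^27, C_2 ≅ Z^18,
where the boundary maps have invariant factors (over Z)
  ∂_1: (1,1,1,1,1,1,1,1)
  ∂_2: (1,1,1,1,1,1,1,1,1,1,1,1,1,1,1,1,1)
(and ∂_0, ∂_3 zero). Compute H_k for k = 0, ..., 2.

H_0: b_0 = 9 − 0 − 8 = 1; torsion from ∂_1 factors > 1: none. So H_0 = Z.
H_1: b_1 = 27 − 8 − 17 = 2; torsion from ∂_2 factors > 1: none. So H_1 = Z^2.
H_2: b_2 = 18 − 17 − 0 = 1; torsion from ∂_3 factors > 1: none. So H_2 = Z.

H_0 = Z,  H_1 = Z^2,  H_2 = Z.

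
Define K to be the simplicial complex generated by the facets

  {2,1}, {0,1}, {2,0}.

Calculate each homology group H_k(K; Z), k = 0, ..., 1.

H_0 = Z,  H_1 = Z.

Fix the vertex order 0 < 1 < 2 and write every simplex with vertices in increasing order. Then dim K = 1 and the simplices of K are:

  0-simplices (3): [0], [1], [2]
  1-simplices (3): [0,1], [0,2], [1,2]

so the chain groups are C_0 ≅ Z^3, C_1 ≅ Z^3.

∂_1: C_1 → C_0 is given by ∂[p,q] = [q] − [p]. For instance
  ∂[0,2] = [2] − [0].
This gives a 3×3 integer matrix of rank 2; reducing to Smith normal form yields diagonal entries (1,1).

From H_k ≅ ker(∂_k) / im(∂_{k+1}) we obtain:

  H_0: rank C_0 − rank ∂_1 = 3 − 2 = 1, and the invariant factors of ∂_1 are all 1, so H_0 ≅ Z.
  H_1: rank ker ∂_1 − rank ∂_2 = (3 − 2) − 0 = 1, and there is no ∂_2, so H_1 ≅ Z.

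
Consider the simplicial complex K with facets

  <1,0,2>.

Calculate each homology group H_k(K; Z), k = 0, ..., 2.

H_0 ≅ Z,  H_1 = 0,  H_2 = 0.

K has 3 vertices, 3 edges, 1 triangle.
rank ∂_0 = 0, rank ∂_1 = 2 ⇒ b_0 = 3 − 0 − 2 = 1; all invariant factors of ∂_1 are 1 so no torsion. So H_0 ≅ Z.
rank ∂_1 = 2, rank ∂_2 = 1 ⇒ b_1 = 3 − 2 − 1 = 0; all invariant factors of ∂_2 are 1 so no torsion. So H_1 ≅ 0.
rank ∂_2 = 1, rank ∂_3 = 0 ⇒ b_2 = 1 − 1 − 0 = 0. So H_2 ≅ 0.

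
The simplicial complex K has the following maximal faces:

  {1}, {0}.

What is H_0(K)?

Fix the vertex order 0 < 1 and write every simplex with vertices in increasing order. Then dim K = 0 and the simplices of K are:

  0-simplices (2): [0], [1]

giving chain groups C_0 ≅ Z^2.

Now H_k = ker ∂_k / im ∂_{k+1}, so:

  H_0: rank C_0 − rank ∂_1 = 2 − 0 = 2, and there is no ∂_1, so H_0 = Z^2.

H_0 = Z^2.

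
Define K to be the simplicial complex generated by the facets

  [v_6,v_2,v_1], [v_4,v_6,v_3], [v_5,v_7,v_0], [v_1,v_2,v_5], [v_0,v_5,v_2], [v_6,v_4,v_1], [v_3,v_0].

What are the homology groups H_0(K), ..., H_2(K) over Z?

We work with the vertex ordering v_0 < v_1 < v_2 < v_3 < v_4 < v_5 < v_6 < v_7. The simplices of K, each written with vertices in increasing order, are:

  0-simplices (8): [v_0], [v_1], [v_2], [v_3], [v_4], [v_5], [v_6], [v_7]
  1-simplices (14): [v_0,v_2], [v_0,v_3], [v_0,v_5], [v_0,v_7], [v_1,v_2], [v_1,v_4], [v_1,v_5], [v_1,v_6], [v_2,v_5], [v_2,v_6], [v_3,v_4], [v_3,v_6], [v_4,v_6], [v_5,v_7]
  2-simplices (6): [v_0,v_2,v_5], [v_0,v_5,v_7], [v_1,v_2,v_5], [v_1,v_2,v_6], [v_1,v_4,v_6], [v_3,v_4,v_6]

Hence C_0 ≅ Z^8, C_1 ≅ Z^14, C_2 ≅ Z^6.

The boundary map ∂_1: C_1 → C_0 sends each edge [p,q] (with p < q) to q − p. For instance
  ∂[v_0,v_5] = [v_5] − [v_0].
As a 8×14 matrix over Z this has rank 7, with invariant factors (1,1,1,1,1,1,1).

Boundary ∂_2: C_2 → C_1 acts by ∂[p,q,r] = [q,r] − [p,r] + [p,q]. For instance
  ∂[v_0,v_5,v_7] = [v_5,v_7] − [v_0,v_7] + [v_0,v_5],
  ∂[v_1,v_4,v_6] = [v_4,v_6] − [v_1,v_6] + [v_1,v_4].
The resulting 14×6 matrix has rank 6, and its Smith normal form has invariant factors (1,1,1,1,1,1).

From H_k ≅ ker(∂_k) / im(∂_{k+1}) we obtain:

  H_0: rank C_0 − rank ∂_1 = 8 − 7 = 1, and the invariant factors of ∂_1 are all 1, so H_0 ≅ Z.
  H_1: rank ker ∂_1 − rank ∂_2 = (14 − 7) − 6 = 1, and the invariant factors of ∂_2 are all 1, so H_1 ≅ Z.
  H_2: rank ker ∂_2 − rank ∂_3 = (6 − 6) − 0 = 0, and there is no ∂_3, so H_2 ≅ 0.

As a check, the Euler characteristic is 8 − 14 + 6 = 0, which agrees with 1 − 1 + 0 = 0.

H_0 = Z,  H_1 = Z,  H_2 = 0.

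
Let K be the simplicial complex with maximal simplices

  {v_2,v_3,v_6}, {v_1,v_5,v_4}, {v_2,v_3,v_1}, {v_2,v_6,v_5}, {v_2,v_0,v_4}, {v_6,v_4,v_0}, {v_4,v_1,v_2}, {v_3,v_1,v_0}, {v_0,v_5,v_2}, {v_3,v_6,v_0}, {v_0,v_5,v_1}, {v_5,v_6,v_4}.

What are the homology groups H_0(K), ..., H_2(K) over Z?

H_0 = Z,  H_1 = Z/2,  H_2 = 0.

Order the vertices as v_0 < v_1 < v_2 < v_3 < v_4 < v_5 < v_6. Listing each simplex with vertices in this order, K has dimension 2 with simplices:

  0-simplices (7): [v_0], [v_1], [v_2], [v_3], [v_4], [v_5], [v_6]
  1-simplices (18): (18 of them)
  2-simplices (12): (12 of them)

giving chain groups C_0 ≅ Z^7, C_1 ≅ Z^18, C_2 ≅ Z^12.

Boundary ∂_1: C_1 → C_0 is given by ∂[p,q] = [q] − [p]. For instance
  ∂[v_1,v_5] = [v_5] − [v_1].
As a 7×18 matrix over Z this has rank 6, with invariant factors (1,1,1,1,1,1).

Boundary ∂_2: C_2 → C_1 sends each 2-simplex [p,q,r] to [q,r] − [p,r] + [p,q]. For instance
  ∂[v_1,v_4,v_5] = [v_4,v_5] − [v_1,v_5] + [v_1,v_4],
  ∂[v_1,v_2,v_3] = [v_2,v_3] − [v_1,v_3] + [v_1,v_2].
The resulting 18×12 matrix has rank 12, and its Smith normal form has invariant factors (1,1,1,1,1,1,1,1,1,1,1,2).

Now H_k = ker ∂_k / im ∂_{k+1}, so:

  H_0: rank C_0 − rank ∂_1 = 7 − 6 = 1, and the invariant factors of ∂_1 are all 1, so H_0 ≅ Z.
  H_1: rank ker ∂_1 − rank ∂_2 = (18 − 6) − 12 = 0, and ∂_2 has invariant factor 2 > 1, so H_1 ≅ Z/2.
  H_2: rank ker ∂_2 − rank ∂_3 = (12 − 12) − 0 = 0, and there is no ∂_3, so H_2 ≅ 0.

As a check, the Euler characteristic is 7 − 18 + 12 = 1, which agrees with 1 − 0 + 0 = 1.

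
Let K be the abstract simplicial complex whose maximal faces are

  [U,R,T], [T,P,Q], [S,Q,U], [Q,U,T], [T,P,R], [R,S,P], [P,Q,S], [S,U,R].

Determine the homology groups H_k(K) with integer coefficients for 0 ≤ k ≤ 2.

H_0 ≅ Z,  H_1 = 0,  H_2 ≅ Z.

Order the vertices as P < Q < R < S < T < U. Listing each simplex with vertices in this order, K has dimension 2 with simplices:

  0-simplices (6): P, Q, R, S, T, U
  1-simplices (12): PQ, PR, PS, PT, QS, QT, QU, RS, RT, RU, SU, TU
  2-simplices (8): PQS, PQT, PRS, PRT, QSU, QTU, RSU, RTU

giving chain groups C_0 ≅ Z^6, C_1 ≅ Z^12, C_2 ≅ Z^8.

Boundary ∂_1: C_1 → C_0 is given by ∂[p,q] = [q] − [p]. For instance
  ∂PR = R − P.
This gives a 6×12 integer matrix of rank 5; reducing to Smith normal form yields diagonal entries (1,1,1,1,1).

Boundary ∂_2: C_2 → C_1 maps a triangle to the signed sum of its edges. For instance
  ∂PQS = QS − PS + PQ,
  ∂PRS = RS − PS + PR.
This gives a 12×8 integer matrix of rank 7; reducing to Smith normal form yields diagonal entries (1,1,1,1,1,1,1).

Now H_k = ker ∂_k / im ∂_{k+1}, so:

  H_0: rank C_0 − rank ∂_1 = 6 − 5 = 1, and the invariant factors of ∂_1 are all 1, so H_0 = Z.
  H_1: rank ker ∂_1 − rank ∂_2 = (12 − 5) − 7 = 0, and the invariant factors of ∂_2 are all 1, so H_1 = 0.
  H_2: rank ker ∂_2 − rank ∂_3 = (8 − 7) − 0 = 1, and there is no ∂_3, so H_2 = Z.

As a check, the Euler characteristic is 6 − 12 + 8 = 2, which agrees with 1 − 0 + 1 = 2.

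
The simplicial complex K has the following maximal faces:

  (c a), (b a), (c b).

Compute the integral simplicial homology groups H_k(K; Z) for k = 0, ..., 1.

H_0 = Z,  H_1 = Z.

Take the total order a < b < c on the vertex set. Then K (dimension 1) consists of the simplices:

  0-simplices (3): a, b, c
  1-simplices (3): ab, ac, bc

so the chain groups are C_0 ≅ Z^3, C_1 ≅ Z^3.

∂_1: C_1 → C_0 sends each edge [p,q] (with p < q) to q − p.
As a 3×3 matrix over Z this has rank 2, with invariant factors (1,1).

Reading off H_k = ker ∂_k / im ∂_{k+1}:

  H_0: rank C_0 − rank ∂_1 = 3 − 2 = 1, and the invariant factors of ∂_1 are all 1, so H_0 ≅ Z.
  H_1: rank ker ∂_1 − rank ∂_2 = (3 − 2) − 0 = 1, and there is no ∂_2, so H_1 ≅ Z.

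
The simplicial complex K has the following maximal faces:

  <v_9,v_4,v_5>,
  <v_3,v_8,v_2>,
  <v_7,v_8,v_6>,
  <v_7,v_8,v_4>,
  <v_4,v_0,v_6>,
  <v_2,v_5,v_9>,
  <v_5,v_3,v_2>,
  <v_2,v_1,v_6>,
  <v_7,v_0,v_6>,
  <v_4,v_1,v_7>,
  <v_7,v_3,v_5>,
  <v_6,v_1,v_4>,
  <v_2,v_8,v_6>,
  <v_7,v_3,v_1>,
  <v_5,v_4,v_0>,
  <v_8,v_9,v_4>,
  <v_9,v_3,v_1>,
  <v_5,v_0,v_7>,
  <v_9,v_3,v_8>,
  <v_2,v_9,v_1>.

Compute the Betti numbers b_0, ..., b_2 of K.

b_0 = 1, b_1 = 1, b_2 = 0.

Take the total order v_0 < v_1 < v_2 < v_3 < v_4 < v_5 < v_6 < v_7 < v_8 < v_9 on the vertex set. Then K (dimension 2) consists of the simplices:

  0-simplices (10): [v_0], [v_1], [v_2], [v_3], [v_4], [v_5], [v_6], [v_7], [v_8], [v_9]
  1-simplices (30): (30 of them)
  2-simplices (20): (20 of them)

Hence C_0 ≅ Z^10, C_1 ≅ Z^30, C_2 ≅ Z^20.

The boundary map ∂_1: C_1 → C_0 sends each edge [p,q] (with p < q) to q − p. For instance
  ∂[v_1,v_9] = [v_9] − [v_1].
As a 10×30 matrix over Z this has rank 9, with invariant factors (1,1,1,1,1,1,1,1,1).

The boundary map ∂_2: C_2 → C_1 acts by ∂[p,q,r] = [q,r] − [p,r] + [p,q]. For instance
  ∂[v_0,v_4,v_5] = [v_4,v_5] − [v_0,v_5] + [v_0,v_4],
  ∂[v_0,v_5,v_7] = [v_5,v_7] − [v_0,v_7] + [v_0,v_5].
As a 30×20 matrix over Z this has rank 20, with invariant factors (1,1,1,1,1,1,1,1,1,1,1,1,1,1,1,1,1,1,1,2).

Computing H_k = (kernel of ∂_k) / (image of ∂_{k+1}):

  H_0: rank C_0 − rank ∂_1 = 10 − 9 = 1, and the invariant factors of ∂_1 are all 1, so H_0 ≅ Z.
  H_1: rank ker ∂_1 − rank ∂_2 = (30 − 9) − 20 = 1, and ∂_2 has invariant factor 2 > 1, so H_1 ≅ Z ⊕ Z/2.
  H_2: rank ker ∂_2 − rank ∂_3 = (20 − 20) − 0 = 0, and there is no ∂_3, so H_2 ≅ 0.

Hence the Betti numbers are b_0 = 1, b_1 = 1, b_2 = 0.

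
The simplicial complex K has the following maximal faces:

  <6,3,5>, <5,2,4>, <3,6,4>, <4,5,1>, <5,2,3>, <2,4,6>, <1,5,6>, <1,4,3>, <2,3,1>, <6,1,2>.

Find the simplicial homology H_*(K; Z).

Fix the vertex order 1 < 2 < 3 < 4 < 5 < 6 and write every simplex with vertices in increasing order. Then dim K = 2 and the simplices of K are:

  0-simplices (6): [1], [2], [3], [4], [5], [6]
  1-simplices (15): [1,2], [1,3], [1,4], [1,5], [1,6], [2,3], [2,4], [2,5], [2,6], [3,4], [3,5], [3,6], [4,5], [4,6], [5,6]
  2-simplices (10): [1,2,3], [1,2,6], [1,3,4], [1,4,5], [1,5,6], [2,3,5], [2,4,5], [2,4,6], [3,4,6], [3,5,6]

giving chain groups C_0 ≅ Z^6, C_1 ≅ Z^15, C_2 ≅ Z^10.

The boundary map ∂_1: C_1 → C_0 sends each edge [p,q] (with p < q) to q − p.
As a 6×15 matrix over Z this has rank 5, with invariant factors (1,1,1,1,1).

∂_2: C_2 → C_1 acts by ∂[p,q,r] = [q,r] − [p,r] + [p,q]. For instance
  ∂[2,3,5] = [3,5] − [2,5] + [2,3],
  ∂[1,2,6] = [2,6] − [1,6] + [1,2].
As a 15×10 matrix over Z this has rank 10, with invariant factors (1,1,1,1,1,1,1,1,1,2).

Computing H_k = (kernel of ∂_k) / (image of ∂_{k+1}):

  H_0: rank C_0 − rank ∂_1 = 6 − 5 = 1, and the invariant factors of ∂_1 are all 1, so H_0 ≅ Z.
  H_1: rank ker ∂_1 − rank ∂_2 = (15 − 5) − 10 = 0, and ∂_2 has invariant factor 2 > 1, so H_1 ≅ Z/2.
  H_2: rank ker ∂_2 − rank ∂_3 = (10 − 10) − 0 = 0, and there is no ∂_3, so H_2 ≅ 0.

As a check, the Euler characteristic is 6 − 15 + 10 = 1, which agrees with 1 − 0 + 0 = 1.

H_0 = Z,  H_1 = Z/2,  H_2 = 0.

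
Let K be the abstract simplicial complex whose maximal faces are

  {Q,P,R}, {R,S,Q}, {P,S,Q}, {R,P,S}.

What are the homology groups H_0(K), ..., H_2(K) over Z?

H_0 = Z,  H_1 = 0,  H_2 = Z.

Order the vertices as P < Q < R < S. Listing each simplex with vertices in this order, K has dimension 2 with simplices:

  0-simplices (4): P, Q, R, S
  1-simplices (6): PQ, PR, PS, QR, QS, RS
  2-simplices (4): PQR, PQS, PRS, QRS

Hence C_0 ≅ Z^4, C_1 ≅ Z^6, C_2 ≅ Z^4.

∂_1: C_1 → C_0 is given by ∂[p,q] = [q] − [p]. For instance
  ∂QS = S − Q.
The 4×6 boundary matrix has rank 3 and Smith normal form diag(1,1,1).

∂_2: C_2 → C_1 maps a triangle to the signed sum of its edges. For instance
  ∂PQS = QS − PS + PQ,
  ∂PRS = RS − PS + PR.
As a 6×4 matrix over Z this has rank 3, with invariant factors (1,1,1).

Computing H_k = (kernel of ∂_k) / (image of ∂_{k+1}):

  H_0: rank C_0 − rank ∂_1 = 4 − 3 = 1, and the invariant factors of ∂_1 are all 1, so H_0 = Z.
  H_1: rank ker ∂_1 − rank ∂_2 = (6 − 3) − 3 = 0, and the invariant factors of ∂_2 are all 1, so H_1 = 0.
  H_2: rank ker ∂_2 − rank ∂_3 = (4 − 3) − 0 = 1, and there is no ∂_3, so H_2 = Z.

As a check, the Euler characteristic is 4 − 6 + 4 = 2, which agrees with 1 − 0 + 1 = 2.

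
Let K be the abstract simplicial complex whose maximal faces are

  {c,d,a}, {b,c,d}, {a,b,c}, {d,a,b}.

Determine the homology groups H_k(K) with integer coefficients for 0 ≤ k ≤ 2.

H_0 = Z,  H_1 = 0,  H_2 = Z.

Order the vertices as a < b < c < d. Listing each simplex with vertices in this order, K has dimension 2 with simplices:

  0-simplices (4): a, b, c, d
  1-simplices (6): ab, ac, ad, bc, bd, cd
  2-simplices (4): abc, abd, acd, bcd

Hence C_0 ≅ Z^4, C_1 ≅ Z^6, C_2 ≅ Z^4.

∂_1: C_1 → C_0 is given by ∂[p,q] = [q] − [p]. For instance
  ∂bc = c − b.
The resulting 4×6 matrix has rank 3, and its Smith normal form has invariant factors (1,1,1).

∂_2: C_2 → C_1 acts by ∂[p,q,r] = [q,r] − [p,r] + [p,q]. For instance
  ∂abd = bd − ad + ab,
  ∂acd = cd − ad + ac.
As a 6×4 matrix over Z this has rank 3, with invariant factors (1,1,1).

From H_k ≅ ker(∂_k) / im(∂_{k+1}) we obtain:

  H_0: rank C_0 − rank ∂_1 = 4 − 3 = 1, and the invariant factors of ∂_1 are all 1, so H_0 = Z.
  H_1: rank ker ∂_1 − rank ∂_2 = (6 − 3) − 3 = 0, and the invariant factors of ∂_2 are all 1, so H_1 = 0.
  H_2: rank ker ∂_2 − rank ∂_3 = (4 − 3) − 0 = 1, and there is no ∂_3, so H_2 = Z.

As a check, the Euler characteristic is 4 − 6 + 4 = 2, which agrees with 1 − 0 + 1 = 2.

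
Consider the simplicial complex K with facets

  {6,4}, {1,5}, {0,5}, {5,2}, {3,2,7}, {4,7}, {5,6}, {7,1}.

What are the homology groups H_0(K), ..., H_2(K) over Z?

H_0 ≅ Z,  H_1 ≅ Z^2,  H_2 = 0.

K has 8 vertices, 10 edges, 1 triangle.
rank ∂_0 = 0, rank ∂_1 = 7 ⇒ b_0 = 8 − 0 − 7 = 1; all invariant factors of ∂_1 are 1 so no torsion. So H_0 = Z.
rank ∂_1 = 7, rank ∂_2 = 1 ⇒ b_1 = 10 − 7 − 1 = 2; all invariant factors of ∂_2 are 1 so no torsion. So H_1 = Z^2.
rank ∂_2 = 1, rank ∂_3 = 0 ⇒ b_2 = 1 − 1 − 0 = 0. So H_2 = 0.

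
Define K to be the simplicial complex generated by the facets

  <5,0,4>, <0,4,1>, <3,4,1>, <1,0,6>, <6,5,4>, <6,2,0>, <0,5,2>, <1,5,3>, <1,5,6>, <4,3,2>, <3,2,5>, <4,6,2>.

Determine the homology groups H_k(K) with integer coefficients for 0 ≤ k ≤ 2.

H_0 = Z,  H_1 = Z/2,  H_2 = 0.

Order the vertices as 0 < 1 < 2 < 3 < 4 < 5 < 6. Listing each simplex with vertices in this order, K has dimension 2 with simplices:

  0-simplices (7): [0], [1], [2], [3], [4], [5], [6]
  1-simplices (18): [0,1], [0,2], [0,4], [0,5], [0,6], [1,3], [1,4], [1,5], [1,6], [2,3], [2,4], [2,5], [2,6], [3,4], [3,5], [4,5], [4,6], [5,6]
  2-simplices (12): [0,1,4], [0,1,6], [0,2,5], [0,2,6], [0,4,5], [1,3,4], [1,3,5], [1,5,6], [2,3,4], [2,3,5], [2,4,6], [4,5,6]

Hence C_0 ≅ Z^7, C_1 ≅ Z^18, C_2 ≅ Z^12.

Boundary ∂_1: C_1 → C_0 sends each edge [p,q] (with p < q) to q − p.
This gives a 7×18 integer matrix of rank 6; reducing to Smith normal form yields diagonal entries (1,1,1,1,1,1).

The boundary map ∂_2: C_2 → C_1 sends each 2-simplex [p,q,r] to [q,r] − [p,r] + [p,q]. For instance
  ∂[1,3,5] = [3,5] − [1,5] + [1,3],
  ∂[1,5,6] = [5,6] − [1,6] + [1,5].
This gives a 18×12 integer matrix of rank 12; reducing to Smith normal form yields diagonal entries (1,1,1,1,1,1,1,1,1,1,1,2).

Computing H_k = (kernel of ∂_k) / (image of ∂_{k+1}):

  H_0: rank C_0 − rank ∂_1 = 7 − 6 = 1, and the invariant factors of ∂_1 are all 1, so H_0 ≅ Z.
  H_1: rank ker ∂_1 − rank ∂_2 = (18 − 6) − 12 = 0, and ∂_2 has invariant factor 2 > 1, so H_1 ≅ Z/2.
  H_2: rank ker ∂_2 − rank ∂_3 = (12 − 12) − 0 = 0, and there is no ∂_3, so H_2 ≅ 0.

As a check, the Euler characteristic is 7 − 18 + 12 = 1, which agrees with 1 − 0 + 0 = 1.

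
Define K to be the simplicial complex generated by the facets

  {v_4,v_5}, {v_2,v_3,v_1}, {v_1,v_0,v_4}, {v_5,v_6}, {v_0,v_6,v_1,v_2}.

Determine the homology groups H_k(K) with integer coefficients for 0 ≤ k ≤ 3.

H_0 = Z,  H_1 = Z,  H_2 = 0,  H_3 = 0.

K has 7 vertices, 12 edges, 6 triangles, 1 3-simplex.
rank ∂_0 = 0, rank ∂_1 = 6 ⇒ b_0 = 7 − 0 − 6 = 1; all invariant factors of ∂_1 are 1 so no torsion. So H_0 = Z.
rank ∂_1 = 6, rank ∂_2 = 5 ⇒ b_1 = 12 − 6 − 5 = 1; all invariant factors of ∂_2 are 1 so no torsion. So H_1 = Z.
rank ∂_2 = 5, rank ∂_3 = 1 ⇒ b_2 = 6 − 5 − 1 = 0; all invariant factors of ∂_3 are 1 so no torsion. So H_2 = 0.
rank ∂_3 = 1, rank ∂_4 = 0 ⇒ b_3 = 1 − 1 − 0 = 0. So H_3 = 0.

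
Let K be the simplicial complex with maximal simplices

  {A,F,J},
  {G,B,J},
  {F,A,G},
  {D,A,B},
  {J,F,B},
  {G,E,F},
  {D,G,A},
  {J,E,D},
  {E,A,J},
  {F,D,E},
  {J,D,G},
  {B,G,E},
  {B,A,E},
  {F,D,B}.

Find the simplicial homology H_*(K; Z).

H_0 ≅ Z,  H_1 ≅ Z^2,  H_2 ≅ Z.

Take the total order A < B < D < E < F < G < J on the vertex set. Then K (dimension 2) consists of the simplices:

  0-simplices (7): A, B, D, E, F, G, J
  1-simplices (21): AB, AD, AE, AF, AG, AJ, BD, BE, BF, BG, BJ, DE, DF, DG, DJ, EF, EG, EJ, FG, FJ, GJ
  2-simplices (14): ABD, ABE, ADG, AEJ, AFG, AFJ, BDF, BEG, BFJ, BGJ, DEF, DEJ, DGJ, EFG

giving chain groups C_0 ≅ Z^7, C_1 ≅ Z^21, C_2 ≅ Z^14.

∂_1: C_1 → C_0 maps an edge to its endpoints' difference, ∂[p,q] = q − p. For instance
  ∂BJ = J − B.
The resulting 7×21 matrix has rank 6, and its Smith normal form has invariant factors (1,1,1,1,1,1).

∂_2: C_2 → C_1 acts by ∂[p,q,r] = [q,r] − [p,r] + [p,q]. For instance
  ∂DEF = EF − DF + DE,
  ∂ABD = BD − AD + AB.
As a 21×14 matrix over Z this has rank 13, with invariant factors (1,1,1,1,1,1,1,1,1,1,1,1,1).

Reading off H_k = ker ∂_k / im ∂_{k+1}:

  H_0: rank C_0 − rank ∂_1 = 7 − 6 = 1, and the invariant factors of ∂_1 are all 1, so H_0 = Z.
  H_1: rank ker ∂_1 − rank ∂_2 = (21 − 6) − 13 = 2, and the invariant factors of ∂_2 are all 1, so H_1 = Z^2.
  H_2: rank ker ∂_2 − rank ∂_3 = (14 − 13) − 0 = 1, and there is no ∂_3, so H_2 = Z.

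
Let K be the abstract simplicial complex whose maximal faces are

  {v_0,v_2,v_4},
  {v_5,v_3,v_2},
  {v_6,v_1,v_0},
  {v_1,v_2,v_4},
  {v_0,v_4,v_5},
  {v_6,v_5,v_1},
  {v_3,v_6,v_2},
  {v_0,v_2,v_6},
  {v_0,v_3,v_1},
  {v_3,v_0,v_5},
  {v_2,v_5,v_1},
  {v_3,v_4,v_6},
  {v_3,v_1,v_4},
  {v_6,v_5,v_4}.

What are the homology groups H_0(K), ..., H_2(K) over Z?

Take the total order v_0 < v_1 < v_2 < v_3 < v_4 < v_5 < v_6 on the vertex set. Then K (dimension 2) consists of the simplices:

  0-simplices (7): [v_0], [v_1], [v_2], [v_3], [v_4], [v_5], [v_6]
  1-simplices (21): (21 of them)
  2-simplices (14): (14 of them)

giving chain groups C_0 ≅ Z^7, C_1 ≅ Z^21, C_2 ≅ Z^14.

The boundary map ∂_1: C_1 → C_0 maps an edge to its endpoints' difference, ∂[p,q] = q − p.
The resulting 7×21 matrix has rank 6, and its Smith normal form has invariant factors (1,1,1,1,1,1).

∂_2: C_2 → C_1 acts by ∂[p,q,r] = [q,r] − [p,r] + [p,q]. For instance
  ∂[v_1,v_5,v_6] = [v_5,v_6] − [v_1,v_6] + [v_1,v_5],
  ∂[v_2,v_3,v_6] = [v_3,v_6] − [v_2,v_6] + [v_2,v_3].
The 21×14 boundary matrix has rank 13 and Smith normal form diag(1,1,1,1,1,1,1,1,1,1,1,1,1).

From H_k ≅ ker(∂_k) / im(∂_{k+1}) we obtain:

  H_0: rank C_0 − rank ∂_1 = 7 − 6 = 1, and the invariant factors of ∂_1 are all 1, so H_0 = Z.
  H_1: rank ker ∂_1 − rank ∂_2 = (21 − 6) − 13 = 2, and the invariant factors of ∂_2 are all 1, so H_1 = Z^2.
  H_2: rank ker ∂_2 − rank ∂_3 = (14 − 13) − 0 = 1, and there is no ∂_3, so H_2 = Z.

As a check, the Euler characteristic is 7 − 21 + 14 = 0, which agrees with 1 − 2 + 1 = 0.

H_0 = Z,  H_1 = Z^2,  H_2 = Z.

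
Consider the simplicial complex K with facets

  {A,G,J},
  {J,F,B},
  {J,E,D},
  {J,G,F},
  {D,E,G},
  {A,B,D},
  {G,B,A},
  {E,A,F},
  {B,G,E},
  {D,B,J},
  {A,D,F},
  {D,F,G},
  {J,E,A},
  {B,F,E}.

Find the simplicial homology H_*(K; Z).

H_0 = Z,  H_1 = Z^2,  H_2 = Z.

Take the total order A < B < D < E < F < G < J on the vertex set. Then K (dimension 2) consists of the simplices:

  0-simplices (7): A, B, D, E, F, G, J
  1-simplices (21): AB, AD, AE, AF, AG, AJ, BD, BE, BF, BG, BJ, DE, DF, DG, DJ, EF, EG, EJ, FG, FJ, GJ
  2-simplices (14): ABD, ABG, ADF, AEF, AEJ, AGJ, BDJ, BEF, BEG, BFJ, DEG, DEJ, DFG, FGJ

so the chain groups are C_0 ≅ Z^7, C_1 ≅ Z^21, C_2 ≅ Z^14.

The boundary map ∂_1: C_1 → C_0 maps an edge to its endpoints' difference, ∂[p,q] = q − p.
As a 7×21 matrix over Z this has rank 6, with invariant factors (1,1,1,1,1,1).

The boundary map ∂_2: C_2 → C_1 sends each 2-simplex [p,q,r] to [q,r] − [p,r] + [p,q]. For instance
  ∂DEJ = EJ − DJ + DE,
  ∂BDJ = DJ − BJ + BD.
As a 21×14 matrix over Z this has rank 13, with invariant factors (1,1,1,1,1,1,1,1,1,1,1,1,1).

Now H_k = ker ∂_k / im ∂_{k+1}, so:

  H_0: rank C_0 − rank ∂_1 = 7 − 6 = 1, and the invariant factors of ∂_1 are all 1, so H_0 ≅ Z.
  H_1: rank ker ∂_1 − rank ∂_2 = (21 − 6) − 13 = 2, and the invariant factors of ∂_2 are all 1, so H_1 ≅ Z^2.
  H_2: rank ker ∂_2 − rank ∂_3 = (14 − 13) − 0 = 1, and there is no ∂_3, so H_2 ≅ Z.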